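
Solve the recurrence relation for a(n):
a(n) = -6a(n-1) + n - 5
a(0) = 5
First-order linear with linear forcing.
Homogeneous solution: a_h(n) = A·(-6)^n.
Try particular a_p(n) = pn + q. Substituting:
  pn + q = -6(p(n-1) + q) + n - 5.
Matching the n-coefficient: p = -6p + 1 ⇒ p = \frac{1}{7}.
Matching constants: q = 6p - 6q - 5 ⇒ q = - \frac{29}{49}.
General: a(n) = A·(-6)^n + \frac{n}{7} - \frac{29}{49}.
Apply a(0) = 5: A - \frac{29}{49} = 5 ⇒ A = \frac{274}{49}.
So a(n) = \frac{274 \left(-6\right)^{n}}{49} + \frac{n}{7} - \frac{29}{49}.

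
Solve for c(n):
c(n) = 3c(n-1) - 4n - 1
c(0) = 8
First-order linear with linear forcing.
Homogeneous solution: c_h(n) = A·(3)^n.
Try particular c_p(n) = pn + q. Substituting:
  pn + q = 3(p(n-1) + q) - 4n - 1.
Matching the n-coefficient: p = 3p - 4 ⇒ p = 2.
Matching constants: q = -3p + 3q - 1 ⇒ q = \frac{7}{2}.
General: c(n) = A·(3)^n + 2 n + \frac{7}{2}.
Apply c(0) = 8: A + \frac{7}{2} = 8 ⇒ A = \frac{9}{2}.
So c(n) = \frac{9 \cdot 3^{n}}{2} + 2 n + \frac{7}{2}.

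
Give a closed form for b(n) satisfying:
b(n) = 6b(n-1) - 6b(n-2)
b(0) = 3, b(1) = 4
Characteristic equation: x² - 6x + 6 = 0.
Discriminant Δ = (6)² + 4·(-6) = 12.
Roots r₁,₂ = (6 ± √12)/2, so r₁ = \sqrt{3} + 3, r₂ = 3 - \sqrt{3}.
General solution: b(n) = A·r₁^n + B·r₂^n.
From the initial conditions, A + B = 3 and r₁A + r₂B = 4.
Since r₁ - r₂ = √12: A = (4 - (3)r₂)/√12 = \frac{3}{2} - \frac{5 \sqrt{3}}{6}, and B = 3 - A = \frac{5 \sqrt{3}}{6} + \frac{3}{2}.
So b(n) = \left(\frac{3}{2} - \frac{5 \sqrt{3}}{6}\right)\left(\sqrt{3} + 3\right)^n + \left(\frac{5 \sqrt{3}}{6} + \frac{3}{2}\right)\left(3 - \sqrt{3}\right)^n.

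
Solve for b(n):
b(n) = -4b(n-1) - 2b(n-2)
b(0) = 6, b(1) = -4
Characteristic equation: x² + 4x + 2 = 0.
Discriminant Δ = (-4)² + 4·(-2) = 8.
Roots r₁,₂ = (-4 ± √8)/2, so r₁ = -2 + \sqrt{2}, r₂ = -2 - \sqrt{2}.
General solution: b(n) = A·r₁^n + B·r₂^n.
From the initial conditions, A + B = 6 and r₁A + r₂B = -4.
Since r₁ - r₂ = √8: A = (-4 - (6)r₂)/√8 = 2 \sqrt{2} + 3, and B = 6 - A = 3 - 2 \sqrt{2}.
So b(n) = \left(2 \sqrt{2} + 3\right)\left(-2 + \sqrt{2}\right)^n + \left(3 - 2 \sqrt{2}\right)\left(-2 - \sqrt{2}\right)^n.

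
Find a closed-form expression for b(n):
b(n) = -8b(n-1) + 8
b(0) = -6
First-order linear non-homogeneous.
Homogeneous solution: b_h(n) = A·(-8)^n.
Try constant particular solution b_p = K: K = -8K + 8 ⇒ K = \frac{8}{9}.
General: b(n) = A·(-8)^n + \frac{8}{9}.
Apply b(0) = -6: A + \frac{8}{9} = -6 ⇒ A = - \frac{62}{9}.
So b(n) = \frac{8}{9} - \frac{62 \left(-8\right)^{n}}{9}.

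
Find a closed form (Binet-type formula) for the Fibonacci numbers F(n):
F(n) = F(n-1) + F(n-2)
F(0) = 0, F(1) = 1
This is the Fibonacci sequence.
Characteristic equation: x² - x - 1 = 0; roots r₁ = \frac{1}{2} + \frac{\sqrt{5}}{2}, r₂ = \frac{1}{2} - \frac{\sqrt{5}}{2}.
General: F(n) = A·r₁^n + B·r₂^n. Solving with F(0)=0, F(1)=1 gives A = \frac{\sqrt{5}}{5}, B = - \frac{\sqrt{5}}{5}.
So F(n) = \frac{2^{- n} \sqrt{5} \left(- \left(1 - \sqrt{5}\right)^{n} + \left(1 + \sqrt{5}\right)^{n}\right)}{5}.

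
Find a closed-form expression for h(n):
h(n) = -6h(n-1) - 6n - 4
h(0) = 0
First-order linear with linear forcing.
Homogeneous solution: h_h(n) = A·(-6)^n.
Try particular h_p(n) = pn + q. Substituting:
  pn + q = -6(p(n-1) + q) - 6n - 4.
Matching the n-coefficient: p = -6p - 6 ⇒ p = - \frac{6}{7}.
Matching constants: q = 6p - 6q - 4 ⇒ q = - \frac{64}{49}.
General: h(n) = A·(-6)^n - \frac{6 n}{7} - \frac{64}{49}.
Apply h(0) = 0: A - \frac{64}{49} = 0 ⇒ A = \frac{64}{49}.
So h(n) = \frac{64 \left(-6\right)^{n}}{49} - \frac{6 n}{7} - \frac{64}{49}.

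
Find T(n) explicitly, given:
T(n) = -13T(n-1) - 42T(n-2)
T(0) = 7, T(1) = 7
Characteristic equation: x² + 13x + 42 = 0, which factors as (x - (-7))(x - (-6)) = 0.
Roots r₁ = -7, r₂ = -6 (distinct).
General solution: T(n) = A·(-7)^n + B·(-6)^n.
From T(0) = 7: A + B = 7.
From T(1) = 7: -7A - 6B = 7.
Solving: A = -49, B = 56.
So T(n) = 56 \left(-6\right)^{n} - 49 \left(-7\right)^{n}.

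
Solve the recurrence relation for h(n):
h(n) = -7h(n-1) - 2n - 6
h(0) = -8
First-order linear with linear forcing.
Homogeneous solution: h_h(n) = A·(-7)^n.
Try particular h_p(n) = pn + q. Substituting:
  pn + q = -7(p(n-1) + q) - 2n - 6.
Matching the n-coefficient: p = -7p - 2 ⇒ p = - \frac{1}{4}.
Matching constants: q = 7p - 7q - 6 ⇒ q = - \frac{31}{32}.
General: h(n) = A·(-7)^n - \frac{n}{4} - \frac{31}{32}.
Apply h(0) = -8: A - \frac{31}{32} = -8 ⇒ A = - \frac{225}{32}.
So h(n) = - \frac{225 \left(-7\right)^{n}}{32} - \frac{n}{4} - \frac{31}{32}.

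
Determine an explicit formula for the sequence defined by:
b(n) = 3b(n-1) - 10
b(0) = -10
First-order linear non-homogeneous.
Homogeneous solution: b_h(n) = A·(3)^n.
Try constant particular solution b_p = K: K = 3K - 10 ⇒ K = 5.
General: b(n) = A·(3)^n + 5.
Apply b(0) = -10: A + 5 = -10 ⇒ A = -15.
So b(n) = 5 - 15 \cdot 3^{n}.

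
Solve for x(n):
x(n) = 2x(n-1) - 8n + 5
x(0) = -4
First-order linear with linear forcing.
Homogeneous solution: x_h(n) = A·(2)^n.
Try particular x_p(n) = pn + q. Substituting:
  pn + q = 2(p(n-1) + q) - 8n + 5.
Matching the n-coefficient: p = 2p - 8 ⇒ p = 8.
Matching constants: q = -2p + 2q + 5 ⇒ q = 11.
General: x(n) = A·(2)^n + 8 n + 11.
Apply x(0) = -4: A + 11 = -4 ⇒ A = -15.
So x(n) = - 15 \cdot 2^{n} + 8 n + 11.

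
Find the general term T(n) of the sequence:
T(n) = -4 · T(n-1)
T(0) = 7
Pure geometric recurrence with ratio -4.
By induction T(n) = T(0) · (-4)^n = 7 \left(-4\right)^{n}.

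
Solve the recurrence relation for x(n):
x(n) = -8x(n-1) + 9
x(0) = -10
First-order linear non-homogeneous.
Homogeneous solution: x_h(n) = A·(-8)^n.
Try constant particular solution x_p = K: K = -8K + 9 ⇒ K = 1.
General: x(n) = A·(-8)^n + 1.
Apply x(0) = -10: A + 1 = -10 ⇒ A = -11.
So x(n) = 1 - 11 \left(-8\right)^{n}.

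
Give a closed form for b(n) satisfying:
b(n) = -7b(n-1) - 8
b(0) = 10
First-order linear non-homogeneous.
Homogeneous solution: b_h(n) = A·(-7)^n.
Try constant particular solution b_p = K: K = -7K - 8 ⇒ K = -1.
General: b(n) = A·(-7)^n - 1.
Apply b(0) = 10: A - 1 = 10 ⇒ A = 11.
So b(n) = 11 \left(-7\right)^{n} - 1.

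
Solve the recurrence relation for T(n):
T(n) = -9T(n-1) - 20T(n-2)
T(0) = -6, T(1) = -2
Characteristic equation: x² + 9x + 20 = 0, which factors as (x - (-4))(x - (-5)) = 0.
Roots r₁ = -4, r₂ = -5 (distinct).
General solution: T(n) = A·(-4)^n + B·(-5)^n.
From T(0) = -6: A + B = -6.
From T(1) = -2: -4A - 5B = -2.
Solving: A = -32, B = 26.
So T(n) = - 32 \left(-4\right)^{n} + 26 \left(-5\right)^{n}.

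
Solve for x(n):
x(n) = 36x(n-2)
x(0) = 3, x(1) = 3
Characteristic equation: x² - 36 = 0, which factors as (x - (6))(x - (-6)) = 0.
Roots r₁ = 6, r₂ = -6 (distinct).
General solution: x(n) = A·(6)^n + B·(-6)^n.
From x(0) = 3: A + B = 3.
From x(1) = 3: 6A - 6B = 3.
Solving: A = \frac{7}{4}, B = \frac{5}{4}.
So x(n) = \frac{5 \left(-6\right)^{n}}{4} + \frac{7 \cdot 6^{n}}{4}.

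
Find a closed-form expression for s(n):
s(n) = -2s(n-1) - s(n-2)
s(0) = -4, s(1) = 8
Characteristic equation: x² + 2x + 1 = 0, which is (x - (-1))².
Repeated root r = -1.
General solution: s(n) = (A + Bn)·(-1)^n.
From s(0) = -4: A = -4.
From s(1) = 8: (A + B)·(-1) = 8 ⇒ B = -4.
So s(n) = \left(- 4 n - 4\right) \cdot (-1)^n.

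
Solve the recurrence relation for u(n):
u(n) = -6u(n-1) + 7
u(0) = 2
First-order linear non-homogeneous.
Homogeneous solution: u_h(n) = A·(-6)^n.
Try constant particular solution u_p = K: K = -6K + 7 ⇒ K = 1.
General: u(n) = A·(-6)^n + 1.
Apply u(0) = 2: A + 1 = 2 ⇒ A = 1.
So u(n) = \left(-6\right)^{n} + 1.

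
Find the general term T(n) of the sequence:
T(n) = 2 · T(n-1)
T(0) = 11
Pure geometric recurrence with ratio 2.
By induction T(n) = T(0) · (2)^n = 11 \cdot 2^{n}.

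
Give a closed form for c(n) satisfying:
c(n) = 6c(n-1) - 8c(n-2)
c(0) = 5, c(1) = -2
Characteristic equation: x² - 6x + 8 = 0, which factors as (x - (2))(x - (4)) = 0.
Roots r₁ = 2, r₂ = 4 (distinct).
General solution: c(n) = A·(2)^n + B·(4)^n.
From c(0) = 5: A + B = 5.
From c(1) = -2: 2A + 4B = -2.
Solving: A = 11, B = -6.
So c(n) = 11 \cdot 2^{n} - 6 \cdot 4^{n}.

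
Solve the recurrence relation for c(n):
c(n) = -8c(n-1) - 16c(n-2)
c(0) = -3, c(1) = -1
Characteristic equation: x² + 8x + 16 = 0, which is (x - (-4))².
Repeated root r = -4.
General solution: c(n) = (A + Bn)·(-4)^n.
From c(0) = -3: A = -3.
From c(1) = -1: (A + B)·(-4) = -1 ⇒ B = \frac{13}{4}.
So c(n) = \left(\frac{13 n}{4} - 3\right) \cdot (-4)^n.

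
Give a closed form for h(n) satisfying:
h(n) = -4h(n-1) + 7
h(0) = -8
First-order linear non-homogeneous.
Homogeneous solution: h_h(n) = A·(-4)^n.
Try constant particular solution h_p = K: K = -4K + 7 ⇒ K = \frac{7}{5}.
General: h(n) = A·(-4)^n + \frac{7}{5}.
Apply h(0) = -8: A + \frac{7}{5} = -8 ⇒ A = - \frac{47}{5}.
So h(n) = \frac{7}{5} - \frac{47 \left(-4\right)^{n}}{5}.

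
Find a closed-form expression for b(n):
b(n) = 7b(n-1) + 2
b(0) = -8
First-order linear non-homogeneous.
Homogeneous solution: b_h(n) = A·(7)^n.
Try constant particular solution b_p = K: K = 7K + 2 ⇒ K = - \frac{1}{3}.
General: b(n) = A·(7)^n - \frac{1}{3}.
Apply b(0) = -8: A - \frac{1}{3} = -8 ⇒ A = - \frac{23}{3}.
So b(n) = - \frac{23 \cdot 7^{n}}{3} - \frac{1}{3}.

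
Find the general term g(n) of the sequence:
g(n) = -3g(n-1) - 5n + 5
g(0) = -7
First-order linear with linear forcing.
Homogeneous solution: g_h(n) = A·(-3)^n.
Try particular g_p(n) = pn + q. Substituting:
  pn + q = -3(p(n-1) + q) - 5n + 5.
Matching the n-coefficient: p = -3p - 5 ⇒ p = - \frac{5}{4}.
Matching constants: q = 3p - 3q + 5 ⇒ q = \frac{5}{16}.
General: g(n) = A·(-3)^n - \frac{5 n}{4} + \frac{5}{16}.
Apply g(0) = -7: A + \frac{5}{16} = -7 ⇒ A = - \frac{117}{16}.
So g(n) = - \frac{117 \left(-3\right)^{n}}{16} - \frac{5 n}{4} + \frac{5}{16}.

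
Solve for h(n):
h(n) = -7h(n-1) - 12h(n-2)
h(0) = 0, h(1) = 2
Characteristic equation: x² + 7x + 12 = 0, which factors as (x - (-3))(x - (-4)) = 0.
Roots r₁ = -3, r₂ = -4 (distinct).
General solution: h(n) = A·(-3)^n + B·(-4)^n.
From h(0) = 0: A + B = 0.
From h(1) = 2: -3A - 4B = 2.
Solving: A = 2, B = -2.
So h(n) = 2 \left(-3\right)^{n} - 2 \left(-4\right)^{n}.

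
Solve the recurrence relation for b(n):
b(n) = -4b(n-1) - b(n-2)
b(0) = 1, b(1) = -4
Characteristic equation: x² + 4x + 1 = 0.
Discriminant Δ = (-4)² + 4·(-1) = 12.
Roots r₁,₂ = (-4 ± √12)/2, so r₁ = -2 + \sqrt{3}, r₂ = -2 - \sqrt{3}.
General solution: b(n) = A·r₁^n + B·r₂^n.
From the initial conditions, A + B = 1 and r₁A + r₂B = -4.
Since r₁ - r₂ = √12: A = (-4 - (1)r₂)/√12 = \frac{1}{2} - \frac{\sqrt{3}}{3}, and B = 1 - A = \frac{1}{2} + \frac{\sqrt{3}}{3}.
So b(n) = \left(\frac{1}{2} - \frac{\sqrt{3}}{3}\right)\left(-2 + \sqrt{3}\right)^n + \left(\frac{1}{2} + \frac{\sqrt{3}}{3}\right)\left(-2 - \sqrt{3}\right)^n.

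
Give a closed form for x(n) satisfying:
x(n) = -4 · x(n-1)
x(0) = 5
Pure geometric recurrence with ratio -4.
By induction x(n) = x(0) · (-4)^n = 5 \left(-4\right)^{n}.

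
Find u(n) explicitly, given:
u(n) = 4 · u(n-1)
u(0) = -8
Pure geometric recurrence with ratio 4.
By induction u(n) = u(0) · (4)^n = - 8 \cdot 4^{n}.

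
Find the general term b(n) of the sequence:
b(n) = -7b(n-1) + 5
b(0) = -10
First-order linear non-homogeneous.
Homogeneous solution: b_h(n) = A·(-7)^n.
Try constant particular solution b_p = K: K = -7K + 5 ⇒ K = \frac{5}{8}.
General: b(n) = A·(-7)^n + \frac{5}{8}.
Apply b(0) = -10: A + \frac{5}{8} = -10 ⇒ A = - \frac{85}{8}.
So b(n) = \frac{5}{8} - \frac{85 \left(-7\right)^{n}}{8}.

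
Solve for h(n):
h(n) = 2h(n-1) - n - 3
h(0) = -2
First-order linear with linear forcing.
Homogeneous solution: h_h(n) = A·(2)^n.
Try particular h_p(n) = pn + q. Substituting:
  pn + q = 2(p(n-1) + q) - n - 3.
Matching the n-coefficient: p = 2p - 1 ⇒ p = 1.
Matching constants: q = -2p + 2q - 3 ⇒ q = 5.
General: h(n) = A·(2)^n + n + 5.
Apply h(0) = -2: A + 5 = -2 ⇒ A = -7.
So h(n) = - 7 \cdot 2^{n} + n + 5.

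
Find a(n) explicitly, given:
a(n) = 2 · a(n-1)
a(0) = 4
Pure geometric recurrence with ratio 2.
By induction a(n) = a(0) · (2)^n = 4 \cdot 2^{n}.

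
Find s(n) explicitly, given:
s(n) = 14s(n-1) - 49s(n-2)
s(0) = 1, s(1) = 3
Characteristic equation: x² - 14x + 49 = 0, which is (x - (7))².
Repeated root r = 7.
General solution: s(n) = (A + Bn)·(7)^n.
From s(0) = 1: A = 1.
From s(1) = 3: (A + B)·(7) = 3 ⇒ B = - \frac{4}{7}.
So s(n) = \left(1 - \frac{4 n}{7}\right) \cdot (7)^n.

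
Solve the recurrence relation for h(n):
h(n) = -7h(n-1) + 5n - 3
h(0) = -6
First-order linear with linear forcing.
Homogeneous solution: h_h(n) = A·(-7)^n.
Try particular h_p(n) = pn + q. Substituting:
  pn + q = -7(p(n-1) + q) + 5n - 3.
Matching the n-coefficient: p = -7p + 5 ⇒ p = \frac{5}{8}.
Matching constants: q = 7p - 7q - 3 ⇒ q = \frac{11}{64}.
General: h(n) = A·(-7)^n + \frac{5 n}{8} + \frac{11}{64}.
Apply h(0) = -6: A + \frac{11}{64} = -6 ⇒ A = - \frac{395}{64}.
So h(n) = - \frac{395 \left(-7\right)^{n}}{64} + \frac{5 n}{8} + \frac{11}{64}.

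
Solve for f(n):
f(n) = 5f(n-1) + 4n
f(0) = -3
First-order linear with linear forcing.
Homogeneous solution: f_h(n) = A·(5)^n.
Try particular f_p(n) = pn + q. Substituting:
  pn + q = 5(p(n-1) + q) + 4n.
Matching the n-coefficient: p = 5p + 4 ⇒ p = -1.
Matching constants: q = -5p + 5q ⇒ q = - \frac{5}{4}.
General: f(n) = A·(5)^n - n - \frac{5}{4}.
Apply f(0) = -3: A - \frac{5}{4} = -3 ⇒ A = - \frac{7}{4}.
So f(n) = - \frac{7 \cdot 5^{n}}{4} - n - \frac{5}{4}.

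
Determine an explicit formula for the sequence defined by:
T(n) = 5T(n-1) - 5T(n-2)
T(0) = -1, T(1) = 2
Characteristic equation: x² - 5x + 5 = 0.
Discriminant Δ = (5)² + 4·(-5) = 5.
Roots r₁,₂ = (5 ± √5)/2, so r₁ = \frac{\sqrt{5}}{2} + \frac{5}{2}, r₂ = \frac{5}{2} - \frac{\sqrt{5}}{2}.
General solution: T(n) = A·r₁^n + B·r₂^n.
From the initial conditions, A + B = -1 and r₁A + r₂B = 2.
Since r₁ - r₂ = √5: A = (2 - (-1)r₂)/√5 = - \frac{1}{2} + \frac{9 \sqrt{5}}{10}, and B = -1 - A = - \frac{9 \sqrt{5}}{10} - \frac{1}{2}.
So T(n) = \left(- \frac{1}{2} + \frac{9 \sqrt{5}}{10}\right)\left(\frac{\sqrt{5}}{2} + \frac{5}{2}\right)^n + \left(- \frac{9 \sqrt{5}}{10} - \frac{1}{2}\right)\left(\frac{5}{2} - \frac{\sqrt{5}}{2}\right)^n.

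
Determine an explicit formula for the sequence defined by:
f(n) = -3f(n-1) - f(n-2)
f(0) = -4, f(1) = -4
Characteristic equation: x² + 3x + 1 = 0.
Discriminant Δ = (-3)² + 4·(-1) = 5.
Roots r₁,₂ = (-3 ± √5)/2, so r₁ = - \frac{3}{2} + \frac{\sqrt{5}}{2}, r₂ = - \frac{3}{2} - \frac{\sqrt{5}}{2}.
General solution: f(n) = A·r₁^n + B·r₂^n.
From the initial conditions, A + B = -4 and r₁A + r₂B = -4.
Since r₁ - r₂ = √5: A = (-4 - (-4)r₂)/√5 = - 2 \sqrt{5} - 2, and B = -4 - A = -2 + 2 \sqrt{5}.
So f(n) = \left(- 2 \sqrt{5} - 2\right)\left(- \frac{3}{2} + \frac{\sqrt{5}}{2}\right)^n + \left(-2 + 2 \sqrt{5}\right)\left(- \frac{3}{2} - \frac{\sqrt{5}}{2}\right)^n.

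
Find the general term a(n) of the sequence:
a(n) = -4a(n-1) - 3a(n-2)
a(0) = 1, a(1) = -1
Characteristic equation: x² + 4x + 3 = 0, which factors as (x - (-3))(x - (-1)) = 0.
Roots r₁ = -3, r₂ = -1 (distinct).
General solution: a(n) = A·(-3)^n + B·(-1)^n.
From a(0) = 1: A + B = 1.
From a(1) = -1: -3A - B = -1.
Solving: A = 0, B = 1.
So a(n) = \left(-1\right)^{n}.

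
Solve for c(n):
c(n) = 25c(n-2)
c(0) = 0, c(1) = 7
Characteristic equation: x² - 25 = 0, which factors as (x - (5))(x - (-5)) = 0.
Roots r₁ = 5, r₂ = -5 (distinct).
General solution: c(n) = A·(5)^n + B·(-5)^n.
From c(0) = 0: A + B = 0.
From c(1) = 7: 5A - 5B = 7.
Solving: A = \frac{7}{10}, B = - \frac{7}{10}.
So c(n) = - \frac{7 \left(-5\right)^{n}}{10} + \frac{7 \cdot 5^{n}}{10}.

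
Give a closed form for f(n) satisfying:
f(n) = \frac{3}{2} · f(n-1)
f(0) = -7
Pure geometric recurrence with ratio \frac{3}{2}.
By induction f(n) = f(0) · (\frac{3}{2})^n = - 7 \left(\frac{3}{2}\right)^{n}.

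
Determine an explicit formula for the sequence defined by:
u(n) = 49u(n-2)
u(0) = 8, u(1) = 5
Characteristic equation: x² - 49 = 0, which factors as (x - (-7))(x - (7)) = 0.
Roots r₁ = -7, r₂ = 7 (distinct).
General solution: u(n) = A·(-7)^n + B·(7)^n.
From u(0) = 8: A + B = 8.
From u(1) = 5: -7A + 7B = 5.
Solving: A = \frac{51}{14}, B = \frac{61}{14}.
So u(n) = \frac{51 \left(-7\right)^{n}}{14} + \frac{61 \cdot 7^{n}}{14}.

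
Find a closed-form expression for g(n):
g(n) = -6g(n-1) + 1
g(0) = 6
First-order linear non-homogeneous.
Homogeneous solution: g_h(n) = A·(-6)^n.
Try constant particular solution g_p = K: K = -6K + 1 ⇒ K = \frac{1}{7}.
General: g(n) = A·(-6)^n + \frac{1}{7}.
Apply g(0) = 6: A + \frac{1}{7} = 6 ⇒ A = \frac{41}{7}.
So g(n) = \frac{41 \left(-6\right)^{n}}{7} + \frac{1}{7}.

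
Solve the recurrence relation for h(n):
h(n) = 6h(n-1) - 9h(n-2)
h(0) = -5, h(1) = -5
Characteristic equation: x² - 6x + 9 = 0, which is (x - (3))².
Repeated root r = 3.
General solution: h(n) = (A + Bn)·(3)^n.
From h(0) = -5: A = -5.
From h(1) = -5: (A + B)·(3) = -5 ⇒ B = \frac{10}{3}.
So h(n) = \left(\frac{10 n}{3} - 5\right) \cdot (3)^n.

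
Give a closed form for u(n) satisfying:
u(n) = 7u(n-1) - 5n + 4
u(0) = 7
First-order linear with linear forcing.
Homogeneous solution: u_h(n) = A·(7)^n.
Try particular u_p(n) = pn + q. Substituting:
  pn + q = 7(p(n-1) + q) - 5n + 4.
Matching the n-coefficient: p = 7p - 5 ⇒ p = \frac{5}{6}.
Matching constants: q = -7p + 7q + 4 ⇒ q = \frac{11}{36}.
General: u(n) = A·(7)^n + \frac{5 n}{6} + \frac{11}{36}.
Apply u(0) = 7: A + \frac{11}{36} = 7 ⇒ A = \frac{241}{36}.
So u(n) = \frac{241 \cdot 7^{n}}{36} + \frac{5 n}{6} + \frac{11}{36}.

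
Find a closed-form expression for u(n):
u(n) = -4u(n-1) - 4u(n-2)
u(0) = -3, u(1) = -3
Characteristic equation: x² + 4x + 4 = 0, which is (x - (-2))².
Repeated root r = -2.
General solution: u(n) = (A + Bn)·(-2)^n.
From u(0) = -3: A = -3.
From u(1) = -3: (A + B)·(-2) = -3 ⇒ B = \frac{9}{2}.
So u(n) = \left(\frac{9 n}{2} - 3\right) \cdot (-2)^n.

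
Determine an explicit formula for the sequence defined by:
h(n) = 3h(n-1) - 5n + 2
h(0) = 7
First-order linear with linear forcing.
Homogeneous solution: h_h(n) = A·(3)^n.
Try particular h_p(n) = pn + q. Substituting:
  pn + q = 3(p(n-1) + q) - 5n + 2.
Matching the n-coefficient: p = 3p - 5 ⇒ p = \frac{5}{2}.
Matching constants: q = -3p + 3q + 2 ⇒ q = \frac{11}{4}.
General: h(n) = A·(3)^n + \frac{5 n}{2} + \frac{11}{4}.
Apply h(0) = 7: A + \frac{11}{4} = 7 ⇒ A = \frac{17}{4}.
So h(n) = \frac{17 \cdot 3^{n}}{4} + \frac{5 n}{2} + \frac{11}{4}.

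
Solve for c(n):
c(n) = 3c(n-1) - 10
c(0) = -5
First-order linear non-homogeneous.
Homogeneous solution: c_h(n) = A·(3)^n.
Try constant particular solution c_p = K: K = 3K - 10 ⇒ K = 5.
General: c(n) = A·(3)^n + 5.
Apply c(0) = -5: A + 5 = -5 ⇒ A = -10.
So c(n) = 5 - 10 \cdot 3^{n}.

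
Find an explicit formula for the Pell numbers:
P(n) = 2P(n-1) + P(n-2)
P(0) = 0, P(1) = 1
This is the Pell sequence.
Characteristic equation: x² - 2x - 1 = 0; roots r₁ = 1 + \sqrt{2}, r₂ = 1 - \sqrt{2}.
General: P(n) = A·r₁^n + B·r₂^n. Solving with P(0)=0, P(1)=1 gives A = \frac{\sqrt{2}}{4}, B = - \frac{\sqrt{2}}{4}.
So P(n) = \frac{\sqrt{2} \left(- \left(1 - \sqrt{2}\right)^{n} + \left(1 + \sqrt{2}\right)^{n}\right)}{4}.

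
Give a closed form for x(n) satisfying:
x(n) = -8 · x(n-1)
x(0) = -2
Pure geometric recurrence with ratio -8.
By induction x(n) = x(0) · (-8)^n = - 2 \left(-8\right)^{n}.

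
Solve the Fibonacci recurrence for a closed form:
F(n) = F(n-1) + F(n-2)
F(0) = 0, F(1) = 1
This is the Fibonacci sequence.
Characteristic equation: x² - x - 1 = 0; roots r₁ = \frac{1}{2} + \frac{\sqrt{5}}{2}, r₂ = \frac{1}{2} - \frac{\sqrt{5}}{2}.
General: F(n) = A·r₁^n + B·r₂^n. Solving with F(0)=0, F(1)=1 gives A = \frac{\sqrt{5}}{5}, B = - \frac{\sqrt{5}}{5}.
So F(n) = \frac{2^{- n} \sqrt{5} \left(- \left(1 - \sqrt{5}\right)^{n} + \left(1 + \sqrt{5}\right)^{n}\right)}{5}.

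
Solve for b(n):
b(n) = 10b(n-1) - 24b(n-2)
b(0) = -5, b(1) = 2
Characteristic equation: x² - 10x + 24 = 0, which factors as (x - (6))(x - (4)) = 0.
Roots r₁ = 6, r₂ = 4 (distinct).
General solution: b(n) = A·(6)^n + B·(4)^n.
From b(0) = -5: A + B = -5.
From b(1) = 2: 6A + 4B = 2.
Solving: A = 11, B = -16.
So b(n) = - 16 \cdot 4^{n} + 11 \cdot 6^{n}.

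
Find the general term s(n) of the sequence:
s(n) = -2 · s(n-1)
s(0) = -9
Pure geometric recurrence with ratio -2.
By induction s(n) = s(0) · (-2)^n = - 9 \left(-2\right)^{n}.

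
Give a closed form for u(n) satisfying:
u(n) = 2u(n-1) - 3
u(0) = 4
First-order linear non-homogeneous.
Homogeneous solution: u_h(n) = A·(2)^n.
Try constant particular solution u_p = K: K = 2K - 3 ⇒ K = 3.
General: u(n) = A·(2)^n + 3.
Apply u(0) = 4: A + 3 = 4 ⇒ A = 1.
So u(n) = 2^{n} + 3.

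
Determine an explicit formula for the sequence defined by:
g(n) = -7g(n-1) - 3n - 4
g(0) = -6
First-order linear with linear forcing.
Homogeneous solution: g_h(n) = A·(-7)^n.
Try particular g_p(n) = pn + q. Substituting:
  pn + q = -7(p(n-1) + q) - 3n - 4.
Matching the n-coefficient: p = -7p - 3 ⇒ p = - \frac{3}{8}.
Matching constants: q = 7p - 7q - 4 ⇒ q = - \frac{53}{64}.
General: g(n) = A·(-7)^n - \frac{3 n}{8} - \frac{53}{64}.
Apply g(0) = -6: A - \frac{53}{64} = -6 ⇒ A = - \frac{331}{64}.
So g(n) = - \frac{331 \left(-7\right)^{n}}{64} - \frac{3 n}{8} - \frac{53}{64}.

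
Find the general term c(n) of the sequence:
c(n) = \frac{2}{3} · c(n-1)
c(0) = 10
Pure geometric recurrence with ratio \frac{2}{3}.
By induction c(n) = c(0) · (\frac{2}{3})^n = 10 \left(\frac{2}{3}\right)^{n}.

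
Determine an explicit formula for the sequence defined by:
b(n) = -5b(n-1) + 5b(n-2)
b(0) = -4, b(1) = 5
Characteristic equation: x² + 5x - 5 = 0.
Discriminant Δ = (-5)² + 4·(5) = 45.
Roots r₁,₂ = (-5 ± √45)/2, so r₁ = - \frac{5}{2} + \frac{3 \sqrt{5}}{2}, r₂ = - \frac{3 \sqrt{5}}{2} - \frac{5}{2}.
General solution: b(n) = A·r₁^n + B·r₂^n.
From the initial conditions, A + B = -4 and r₁A + r₂B = 5.
Since r₁ - r₂ = √45: A = (5 - (-4)r₂)/√45 = -2 - \frac{\sqrt{5}}{3}, and B = -4 - A = -2 + \frac{\sqrt{5}}{3}.
So b(n) = \left(-2 - \frac{\sqrt{5}}{3}\right)\left(- \frac{5}{2} + \frac{3 \sqrt{5}}{2}\right)^n + \left(-2 + \frac{\sqrt{5}}{3}\right)\left(- \frac{3 \sqrt{5}}{2} - \frac{5}{2}\right)^n.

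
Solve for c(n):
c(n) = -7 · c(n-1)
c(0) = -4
Pure geometric recurrence with ratio -7.
By induction c(n) = c(0) · (-7)^n = - 4 \left(-7\right)^{n}.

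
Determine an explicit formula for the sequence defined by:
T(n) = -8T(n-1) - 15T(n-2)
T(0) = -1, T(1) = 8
Characteristic equation: x² + 8x + 15 = 0, which factors as (x - (-3))(x - (-5)) = 0.
Roots r₁ = -3, r₂ = -5 (distinct).
General solution: T(n) = A·(-3)^n + B·(-5)^n.
From T(0) = -1: A + B = -1.
From T(1) = 8: -3A - 5B = 8.
Solving: A = \frac{3}{2}, B = - \frac{5}{2}.
So T(n) = \frac{3 \left(-3\right)^{n}}{2} - \frac{5 \left(-5\right)^{n}}{2}.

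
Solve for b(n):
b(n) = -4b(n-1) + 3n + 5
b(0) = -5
First-order linear with linear forcing.
Homogeneous solution: b_h(n) = A·(-4)^n.
Try particular b_p(n) = pn + q. Substituting:
  pn + q = -4(p(n-1) + q) + 3n + 5.
Matching the n-coefficient: p = -4p + 3 ⇒ p = \frac{3}{5}.
Matching constants: q = 4p - 4q + 5 ⇒ q = \frac{37}{25}.
General: b(n) = A·(-4)^n + \frac{3 n}{5} + \frac{37}{25}.
Apply b(0) = -5: A + \frac{37}{25} = -5 ⇒ A = - \frac{162}{25}.
So b(n) = - \frac{162 \left(-4\right)^{n}}{25} + \frac{3 n}{5} + \frac{37}{25}.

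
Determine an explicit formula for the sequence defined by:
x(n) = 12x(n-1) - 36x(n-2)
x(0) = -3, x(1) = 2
Characteristic equation: x² - 12x + 36 = 0, which is (x - (6))².
Repeated root r = 6.
General solution: x(n) = (A + Bn)·(6)^n.
From x(0) = -3: A = -3.
From x(1) = 2: (A + B)·(6) = 2 ⇒ B = \frac{10}{3}.
So x(n) = \left(\frac{10 n}{3} - 3\right) \cdot (6)^n.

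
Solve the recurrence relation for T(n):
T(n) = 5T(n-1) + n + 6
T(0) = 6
First-order linear with linear forcing.
Homogeneous solution: T_h(n) = A·(5)^n.
Try particular T_p(n) = pn + q. Substituting:
  pn + q = 5(p(n-1) + q) + n + 6.
Matching the n-coefficient: p = 5p + 1 ⇒ p = - \frac{1}{4}.
Matching constants: q = -5p + 5q + 6 ⇒ q = - \frac{29}{16}.
General: T(n) = A·(5)^n - \frac{n}{4} - \frac{29}{16}.
Apply T(0) = 6: A - \frac{29}{16} = 6 ⇒ A = \frac{125}{16}.
So T(n) = \frac{125 \cdot 5^{n}}{16} - \frac{n}{4} - \frac{29}{16}.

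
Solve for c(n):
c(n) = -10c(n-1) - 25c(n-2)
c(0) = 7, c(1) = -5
Characteristic equation: x² + 10x + 25 = 0, which is (x - (-5))².
Repeated root r = -5.
General solution: c(n) = (A + Bn)·(-5)^n.
From c(0) = 7: A = 7.
From c(1) = -5: (A + B)·(-5) = -5 ⇒ B = -6.
So c(n) = \left(7 - 6 n\right) \cdot (-5)^n.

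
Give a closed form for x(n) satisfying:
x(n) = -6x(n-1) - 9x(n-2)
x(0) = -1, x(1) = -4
Characteristic equation: x² + 6x + 9 = 0, which is (x - (-3))².
Repeated root r = -3.
General solution: x(n) = (A + Bn)·(-3)^n.
From x(0) = -1: A = -1.
From x(1) = -4: (A + B)·(-3) = -4 ⇒ B = \frac{7}{3}.
So x(n) = \left(\frac{7 n}{3} - 1\right) \cdot (-3)^n.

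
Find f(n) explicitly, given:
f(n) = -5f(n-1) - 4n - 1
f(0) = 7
First-order linear with linear forcing.
Homogeneous solution: f_h(n) = A·(-5)^n.
Try particular f_p(n) = pn + q. Substituting:
  pn + q = -5(p(n-1) + q) - 4n - 1.
Matching the n-coefficient: p = -5p - 4 ⇒ p = - \frac{2}{3}.
Matching constants: q = 5p - 5q - 1 ⇒ q = - \frac{13}{18}.
General: f(n) = A·(-5)^n - \frac{2 n}{3} - \frac{13}{18}.
Apply f(0) = 7: A - \frac{13}{18} = 7 ⇒ A = \frac{139}{18}.
So f(n) = \frac{139 \left(-5\right)^{n}}{18} - \frac{2 n}{3} - \frac{13}{18}.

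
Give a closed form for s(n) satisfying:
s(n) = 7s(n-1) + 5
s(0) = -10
First-order linear non-homogeneous.
Homogeneous solution: s_h(n) = A·(7)^n.
Try constant particular solution s_p = K: K = 7K + 5 ⇒ K = - \frac{5}{6}.
General: s(n) = A·(7)^n - \frac{5}{6}.
Apply s(0) = -10: A - \frac{5}{6} = -10 ⇒ A = - \frac{55}{6}.
So s(n) = - \frac{55 \cdot 7^{n}}{6} - \frac{5}{6}.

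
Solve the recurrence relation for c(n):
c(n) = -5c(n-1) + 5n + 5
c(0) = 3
First-order linear with linear forcing.
Homogeneous solution: c_h(n) = A·(-5)^n.
Try particular c_p(n) = pn + q. Substituting:
  pn + q = -5(p(n-1) + q) + 5n + 5.
Matching the n-coefficient: p = -5p + 5 ⇒ p = \frac{5}{6}.
Matching constants: q = 5p - 5q + 5 ⇒ q = \frac{55}{36}.
General: c(n) = A·(-5)^n + \frac{5 n}{6} + \frac{55}{36}.
Apply c(0) = 3: A + \frac{55}{36} = 3 ⇒ A = \frac{53}{36}.
So c(n) = \frac{53 \left(-5\right)^{n}}{36} + \frac{5 n}{6} + \frac{55}{36}.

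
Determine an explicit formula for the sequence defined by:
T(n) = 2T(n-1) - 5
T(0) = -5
First-order linear non-homogeneous.
Homogeneous solution: T_h(n) = A·(2)^n.
Try constant particular solution T_p = K: K = 2K - 5 ⇒ K = 5.
General: T(n) = A·(2)^n + 5.
Apply T(0) = -5: A + 5 = -5 ⇒ A = -10.
So T(n) = 5 - 10 \cdot 2^{n}.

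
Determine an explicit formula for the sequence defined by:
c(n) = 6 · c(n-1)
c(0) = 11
Pure geometric recurrence with ratio 6.
By induction c(n) = c(0) · (6)^n = 11 \cdot 6^{n}.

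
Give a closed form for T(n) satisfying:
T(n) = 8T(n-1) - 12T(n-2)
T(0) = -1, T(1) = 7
Characteristic equation: x² - 8x + 12 = 0, which factors as (x - (6))(x - (2)) = 0.
Roots r₁ = 6, r₂ = 2 (distinct).
General solution: T(n) = A·(6)^n + B·(2)^n.
From T(0) = -1: A + B = -1.
From T(1) = 7: 6A + 2B = 7.
Solving: A = \frac{9}{4}, B = - \frac{13}{4}.
So T(n) = - \frac{13 \cdot 2^{n}}{4} + \frac{9 \cdot 6^{n}}{4}.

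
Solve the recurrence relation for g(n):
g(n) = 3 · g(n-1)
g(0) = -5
Pure geometric recurrence with ratio 3.
By induction g(n) = g(0) · (3)^n = - 5 \cdot 3^{n}.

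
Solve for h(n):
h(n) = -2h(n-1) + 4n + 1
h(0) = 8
First-order linear with linear forcing.
Homogeneous solution: h_h(n) = A·(-2)^n.
Try particular h_p(n) = pn + q. Substituting:
  pn + q = -2(p(n-1) + q) + 4n + 1.
Matching the n-coefficient: p = -2p + 4 ⇒ p = \frac{4}{3}.
Matching constants: q = 2p - 2q + 1 ⇒ q = \frac{11}{9}.
General: h(n) = A·(-2)^n + \frac{4 n}{3} + \frac{11}{9}.
Apply h(0) = 8: A + \frac{11}{9} = 8 ⇒ A = \frac{61}{9}.
So h(n) = \frac{61 \left(-2\right)^{n}}{9} + \frac{4 n}{3} + \frac{11}{9}.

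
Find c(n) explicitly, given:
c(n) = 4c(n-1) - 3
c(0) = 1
First-order linear non-homogeneous.
Homogeneous solution: c_h(n) = A·(4)^n.
Try constant particular solution c_p = K: K = 4K - 3 ⇒ K = 1.
General: c(n) = A·(4)^n + 1.
Apply c(0) = 1: A + 1 = 1 ⇒ A = 0.
So c(n) = 1.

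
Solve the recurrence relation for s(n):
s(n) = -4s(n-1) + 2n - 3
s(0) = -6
First-order linear with linear forcing.
Homogeneous solution: s_h(n) = A·(-4)^n.
Try particular s_p(n) = pn + q. Substituting:
  pn + q = -4(p(n-1) + q) + 2n - 3.
Matching the n-coefficient: p = -4p + 2 ⇒ p = \frac{2}{5}.
Matching constants: q = 4p - 4q - 3 ⇒ q = - \frac{7}{25}.
General: s(n) = A·(-4)^n + \frac{2 n}{5} - \frac{7}{25}.
Apply s(0) = -6: A - \frac{7}{25} = -6 ⇒ A = - \frac{143}{25}.
So s(n) = - \frac{143 \left(-4\right)^{n}}{25} + \frac{2 n}{5} - \frac{7}{25}.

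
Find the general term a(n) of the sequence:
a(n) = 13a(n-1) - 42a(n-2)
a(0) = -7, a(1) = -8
Characteristic equation: x² - 13x + 42 = 0, which factors as (x - (6))(x - (7)) = 0.
Roots r₁ = 6, r₂ = 7 (distinct).
General solution: a(n) = A·(6)^n + B·(7)^n.
From a(0) = -7: A + B = -7.
From a(1) = -8: 6A + 7B = -8.
Solving: A = -41, B = 34.
So a(n) = - 41 \cdot 6^{n} + 34 \cdot 7^{n}.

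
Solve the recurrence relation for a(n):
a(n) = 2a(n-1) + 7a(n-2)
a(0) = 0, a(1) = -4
Characteristic equation: x² - 2x - 7 = 0.
Discriminant Δ = (2)² + 4·(7) = 32.
Roots r₁,₂ = (2 ± √32)/2, so r₁ = 1 + 2 \sqrt{2}, r₂ = 1 - 2 \sqrt{2}.
General solution: a(n) = A·r₁^n + B·r₂^n.
From the initial conditions, A + B = 0 and r₁A + r₂B = -4.
Since r₁ - r₂ = √32: A = (-4 - (0)r₂)/√32 = - \frac{\sqrt{2}}{2}, and B = 0 - A = \frac{\sqrt{2}}{2}.
So a(n) = \left(- \frac{\sqrt{2}}{2}\right)\left(1 + 2 \sqrt{2}\right)^n + \left(\frac{\sqrt{2}}{2}\right)\left(1 - 2 \sqrt{2}\right)^n.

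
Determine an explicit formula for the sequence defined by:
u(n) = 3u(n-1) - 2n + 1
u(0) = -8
First-order linear with linear forcing.
Homogeneous solution: u_h(n) = A·(3)^n.
Try particular u_p(n) = pn + q. Substituting:
  pn + q = 3(p(n-1) + q) - 2n + 1.
Matching the n-coefficient: p = 3p - 2 ⇒ p = 1.
Matching constants: q = -3p + 3q + 1 ⇒ q = 1.
General: u(n) = A·(3)^n + n + 1.
Apply u(0) = -8: A + 1 = -8 ⇒ A = -9.
So u(n) = - 9 \cdot 3^{n} + n + 1.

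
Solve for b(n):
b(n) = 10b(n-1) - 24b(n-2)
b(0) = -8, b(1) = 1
Characteristic equation: x² - 10x + 24 = 0, which factors as (x - (4))(x - (6)) = 0.
Roots r₁ = 4, r₂ = 6 (distinct).
General solution: b(n) = A·(4)^n + B·(6)^n.
From b(0) = -8: A + B = -8.
From b(1) = 1: 4A + 6B = 1.
Solving: A = - \frac{49}{2}, B = \frac{33}{2}.
So b(n) = - \frac{49 \cdot 4^{n}}{2} + \frac{33 \cdot 6^{n}}{2}.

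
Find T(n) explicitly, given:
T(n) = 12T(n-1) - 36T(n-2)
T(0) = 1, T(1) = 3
Characteristic equation: x² - 12x + 36 = 0, which is (x - (6))².
Repeated root r = 6.
General solution: T(n) = (A + Bn)·(6)^n.
From T(0) = 1: A = 1.
From T(1) = 3: (A + B)·(6) = 3 ⇒ B = - \frac{1}{2}.
So T(n) = \left(1 - \frac{n}{2}\right) \cdot (6)^n.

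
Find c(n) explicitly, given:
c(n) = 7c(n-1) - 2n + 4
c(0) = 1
First-order linear with linear forcing.
Homogeneous solution: c_h(n) = A·(7)^n.
Try particular c_p(n) = pn + q. Substituting:
  pn + q = 7(p(n-1) + q) - 2n + 4.
Matching the n-coefficient: p = 7p - 2 ⇒ p = \frac{1}{3}.
Matching constants: q = -7p + 7q + 4 ⇒ q = - \frac{5}{18}.
General: c(n) = A·(7)^n + \frac{n}{3} - \frac{5}{18}.
Apply c(0) = 1: A - \frac{5}{18} = 1 ⇒ A = \frac{23}{18}.
So c(n) = \frac{23 \cdot 7^{n}}{18} + \frac{n}{3} - \frac{5}{18}.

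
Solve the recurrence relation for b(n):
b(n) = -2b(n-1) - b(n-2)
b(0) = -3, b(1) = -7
Characteristic equation: x² + 2x + 1 = 0, which is (x - (-1))².
Repeated root r = -1.
General solution: b(n) = (A + Bn)·(-1)^n.
From b(0) = -3: A = -3.
From b(1) = -7: (A + B)·(-1) = -7 ⇒ B = 10.
So b(n) = \left(10 n - 3\right) \cdot (-1)^n.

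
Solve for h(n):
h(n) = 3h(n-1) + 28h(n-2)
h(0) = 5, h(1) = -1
Characteristic equation: x² - 3x - 28 = 0, which factors as (x - (-4))(x - (7)) = 0.
Roots r₁ = -4, r₂ = 7 (distinct).
General solution: h(n) = A·(-4)^n + B·(7)^n.
From h(0) = 5: A + B = 5.
From h(1) = -1: -4A + 7B = -1.
Solving: A = \frac{36}{11}, B = \frac{19}{11}.
So h(n) = \frac{36 \left(-4\right)^{n}}{11} + \frac{19 \cdot 7^{n}}{11}.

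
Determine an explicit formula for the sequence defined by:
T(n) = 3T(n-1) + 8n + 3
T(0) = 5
First-order linear with linear forcing.
Homogeneous solution: T_h(n) = A·(3)^n.
Try particular T_p(n) = pn + q. Substituting:
  pn + q = 3(p(n-1) + q) + 8n + 3.
Matching the n-coefficient: p = 3p + 8 ⇒ p = -4.
Matching constants: q = -3p + 3q + 3 ⇒ q = - \frac{15}{2}.
General: T(n) = A·(3)^n - 4 n - \frac{15}{2}.
Apply T(0) = 5: A - \frac{15}{2} = 5 ⇒ A = \frac{25}{2}.
So T(n) = \frac{25 \cdot 3^{n}}{2} - 4 n - \frac{15}{2}.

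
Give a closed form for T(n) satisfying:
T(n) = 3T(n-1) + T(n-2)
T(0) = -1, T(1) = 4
Characteristic equation: x² - 3x - 1 = 0.
Discriminant Δ = (3)² + 4·(1) = 13.
Roots r₁,₂ = (3 ± √13)/2, so r₁ = \frac{3}{2} + \frac{\sqrt{13}}{2}, r₂ = \frac{3}{2} - \frac{\sqrt{13}}{2}.
General solution: T(n) = A·r₁^n + B·r₂^n.
From the initial conditions, A + B = -1 and r₁A + r₂B = 4.
Since r₁ - r₂ = √13: A = (4 - (-1)r₂)/√13 = - \frac{1}{2} + \frac{11 \sqrt{13}}{26}, and B = -1 - A = - \frac{11 \sqrt{13}}{26} - \frac{1}{2}.
So T(n) = \left(- \frac{1}{2} + \frac{11 \sqrt{13}}{26}\right)\left(\frac{3}{2} + \frac{\sqrt{13}}{2}\right)^n + \left(- \frac{11 \sqrt{13}}{26} - \frac{1}{2}\right)\left(\frac{3}{2} - \frac{\sqrt{13}}{2}\right)^n.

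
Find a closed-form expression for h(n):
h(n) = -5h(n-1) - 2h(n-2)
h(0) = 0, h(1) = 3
Characteristic equation: x² + 5x + 2 = 0.
Discriminant Δ = (-5)² + 4·(-2) = 17.
Roots r₁,₂ = (-5 ± √17)/2, so r₁ = - \frac{5}{2} + \frac{\sqrt{17}}{2}, r₂ = - \frac{5}{2} - \frac{\sqrt{17}}{2}.
General solution: h(n) = A·r₁^n + B·r₂^n.
From the initial conditions, A + B = 0 and r₁A + r₂B = 3.
Since r₁ - r₂ = √17: A = (3 - (0)r₂)/√17 = \frac{3 \sqrt{17}}{17}, and B = 0 - A = - \frac{3 \sqrt{17}}{17}.
So h(n) = \left(\frac{3 \sqrt{17}}{17}\right)\left(- \frac{5}{2} + \frac{\sqrt{17}}{2}\right)^n + \left(- \frac{3 \sqrt{17}}{17}\right)\left(- \frac{5}{2} - \frac{\sqrt{17}}{2}\right)^n.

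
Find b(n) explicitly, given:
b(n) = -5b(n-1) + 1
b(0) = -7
First-order linear non-homogeneous.
Homogeneous solution: b_h(n) = A·(-5)^n.
Try constant particular solution b_p = K: K = -5K + 1 ⇒ K = \frac{1}{6}.
General: b(n) = A·(-5)^n + \frac{1}{6}.
Apply b(0) = -7: A + \frac{1}{6} = -7 ⇒ A = - \frac{43}{6}.
So b(n) = \frac{1}{6} - \frac{43 \left(-5\right)^{n}}{6}.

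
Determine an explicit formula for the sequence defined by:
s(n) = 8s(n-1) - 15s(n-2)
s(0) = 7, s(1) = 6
Characteristic equation: x² - 8x + 15 = 0, which factors as (x - (3))(x - (5)) = 0.
Roots r₁ = 3, r₂ = 5 (distinct).
General solution: s(n) = A·(3)^n + B·(5)^n.
From s(0) = 7: A + B = 7.
From s(1) = 6: 3A + 5B = 6.
Solving: A = \frac{29}{2}, B = - \frac{15}{2}.
So s(n) = \frac{29 \cdot 3^{n}}{2} - \frac{15 \cdot 5^{n}}{2}.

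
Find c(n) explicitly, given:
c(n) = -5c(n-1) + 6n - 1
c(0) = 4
First-order linear with linear forcing.
Homogeneous solution: c_h(n) = A·(-5)^n.
Try particular c_p(n) = pn + q. Substituting:
  pn + q = -5(p(n-1) + q) + 6n - 1.
Matching the n-coefficient: p = -5p + 6 ⇒ p = 1.
Matching constants: q = 5p - 5q - 1 ⇒ q = \frac{2}{3}.
General: c(n) = A·(-5)^n + n + \frac{2}{3}.
Apply c(0) = 4: A + \frac{2}{3} = 4 ⇒ A = \frac{10}{3}.
So c(n) = \frac{10 \left(-5\right)^{n}}{3} + n + \frac{2}{3}.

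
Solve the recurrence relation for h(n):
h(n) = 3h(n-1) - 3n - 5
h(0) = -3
First-order linear with linear forcing.
Homogeneous solution: h_h(n) = A·(3)^n.
Try particular h_p(n) = pn + q. Substituting:
  pn + q = 3(p(n-1) + q) - 3n - 5.
Matching the n-coefficient: p = 3p - 3 ⇒ p = \frac{3}{2}.
Matching constants: q = -3p + 3q - 5 ⇒ q = \frac{19}{4}.
General: h(n) = A·(3)^n + \frac{3 n}{2} + \frac{19}{4}.
Apply h(0) = -3: A + \frac{19}{4} = -3 ⇒ A = - \frac{31}{4}.
So h(n) = - \frac{31 \cdot 3^{n}}{4} + \frac{3 n}{2} + \frac{19}{4}.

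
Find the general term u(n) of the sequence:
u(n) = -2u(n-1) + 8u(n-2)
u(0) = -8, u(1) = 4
Characteristic equation: x² + 2x - 8 = 0, which factors as (x - (2))(x - (-4)) = 0.
Roots r₁ = 2, r₂ = -4 (distinct).
General solution: u(n) = A·(2)^n + B·(-4)^n.
From u(0) = -8: A + B = -8.
From u(1) = 4: 2A - 4B = 4.
Solving: A = - \frac{14}{3}, B = - \frac{10}{3}.
So u(n) = - \frac{10 \left(-4\right)^{n}}{3} - \frac{14 \cdot 2^{n}}{3}.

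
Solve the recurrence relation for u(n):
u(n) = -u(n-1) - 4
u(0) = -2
First-order linear non-homogeneous.
Homogeneous solution: u_h(n) = A·(-1)^n.
Try constant particular solution u_p = K: K = -K - 4 ⇒ K = -2.
General: u(n) = A·(-1)^n - 2.
Apply u(0) = -2: A - 2 = -2 ⇒ A = 0.
So u(n) = -2.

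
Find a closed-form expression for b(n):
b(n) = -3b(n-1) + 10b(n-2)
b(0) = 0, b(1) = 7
Characteristic equation: x² + 3x - 10 = 0, which factors as (x - (-5))(x - (2)) = 0.
Roots r₁ = -5, r₂ = 2 (distinct).
General solution: b(n) = A·(-5)^n + B·(2)^n.
From b(0) = 0: A + B = 0.
From b(1) = 7: -5A + 2B = 7.
Solving: A = -1, B = 1.
So b(n) = - \left(-5\right)^{n} + 2^{n}.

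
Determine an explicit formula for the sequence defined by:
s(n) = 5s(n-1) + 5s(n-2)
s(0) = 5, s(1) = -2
Characteristic equation: x² - 5x - 5 = 0.
Discriminant Δ = (5)² + 4·(5) = 45.
Roots r₁,₂ = (5 ± √45)/2, so r₁ = \frac{5}{2} + \frac{3 \sqrt{5}}{2}, r₂ = \frac{5}{2} - \frac{3 \sqrt{5}}{2}.
General solution: s(n) = A·r₁^n + B·r₂^n.
From the initial conditions, A + B = 5 and r₁A + r₂B = -2.
Since r₁ - r₂ = √45: A = (-2 - (5)r₂)/√45 = \frac{5}{2} - \frac{29 \sqrt{5}}{30}, and B = 5 - A = \frac{29 \sqrt{5}}{30} + \frac{5}{2}.
So s(n) = \left(\frac{5}{2} - \frac{29 \sqrt{5}}{30}\right)\left(\frac{5}{2} + \frac{3 \sqrt{5}}{2}\right)^n + \left(\frac{29 \sqrt{5}}{30} + \frac{5}{2}\right)\left(\frac{5}{2} - \frac{3 \sqrt{5}}{2}\right)^n.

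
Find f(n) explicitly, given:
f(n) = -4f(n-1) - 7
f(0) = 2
First-order linear non-homogeneous.
Homogeneous solution: f_h(n) = A·(-4)^n.
Try constant particular solution f_p = K: K = -4K - 7 ⇒ K = - \frac{7}{5}.
General: f(n) = A·(-4)^n - \frac{7}{5}.
Apply f(0) = 2: A - \frac{7}{5} = 2 ⇒ A = \frac{17}{5}.
So f(n) = \frac{17 \left(-4\right)^{n}}{5} - \frac{7}{5}.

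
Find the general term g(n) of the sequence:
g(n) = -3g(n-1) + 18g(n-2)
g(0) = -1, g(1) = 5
Characteristic equation: x² + 3x - 18 = 0, which factors as (x - (-6))(x - (3)) = 0.
Roots r₁ = -6, r₂ = 3 (distinct).
General solution: g(n) = A·(-6)^n + B·(3)^n.
From g(0) = -1: A + B = -1.
From g(1) = 5: -6A + 3B = 5.
Solving: A = - \frac{8}{9}, B = - \frac{1}{9}.
So g(n) = - \frac{8 \left(-6\right)^{n}}{9} - \frac{3^{n}}{9}.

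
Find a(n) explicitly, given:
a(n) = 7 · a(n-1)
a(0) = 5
Pure geometric recurrence with ratio 7.
By induction a(n) = a(0) · (7)^n = 5 \cdot 7^{n}.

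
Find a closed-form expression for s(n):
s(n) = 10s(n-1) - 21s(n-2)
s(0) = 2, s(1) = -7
Characteristic equation: x² - 10x + 21 = 0, which factors as (x - (3))(x - (7)) = 0.
Roots r₁ = 3, r₂ = 7 (distinct).
General solution: s(n) = A·(3)^n + B·(7)^n.
From s(0) = 2: A + B = 2.
From s(1) = -7: 3A + 7B = -7.
Solving: A = \frac{21}{4}, B = - \frac{13}{4}.
So s(n) = \frac{21 \cdot 3^{n}}{4} - \frac{13 \cdot 7^{n}}{4}.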